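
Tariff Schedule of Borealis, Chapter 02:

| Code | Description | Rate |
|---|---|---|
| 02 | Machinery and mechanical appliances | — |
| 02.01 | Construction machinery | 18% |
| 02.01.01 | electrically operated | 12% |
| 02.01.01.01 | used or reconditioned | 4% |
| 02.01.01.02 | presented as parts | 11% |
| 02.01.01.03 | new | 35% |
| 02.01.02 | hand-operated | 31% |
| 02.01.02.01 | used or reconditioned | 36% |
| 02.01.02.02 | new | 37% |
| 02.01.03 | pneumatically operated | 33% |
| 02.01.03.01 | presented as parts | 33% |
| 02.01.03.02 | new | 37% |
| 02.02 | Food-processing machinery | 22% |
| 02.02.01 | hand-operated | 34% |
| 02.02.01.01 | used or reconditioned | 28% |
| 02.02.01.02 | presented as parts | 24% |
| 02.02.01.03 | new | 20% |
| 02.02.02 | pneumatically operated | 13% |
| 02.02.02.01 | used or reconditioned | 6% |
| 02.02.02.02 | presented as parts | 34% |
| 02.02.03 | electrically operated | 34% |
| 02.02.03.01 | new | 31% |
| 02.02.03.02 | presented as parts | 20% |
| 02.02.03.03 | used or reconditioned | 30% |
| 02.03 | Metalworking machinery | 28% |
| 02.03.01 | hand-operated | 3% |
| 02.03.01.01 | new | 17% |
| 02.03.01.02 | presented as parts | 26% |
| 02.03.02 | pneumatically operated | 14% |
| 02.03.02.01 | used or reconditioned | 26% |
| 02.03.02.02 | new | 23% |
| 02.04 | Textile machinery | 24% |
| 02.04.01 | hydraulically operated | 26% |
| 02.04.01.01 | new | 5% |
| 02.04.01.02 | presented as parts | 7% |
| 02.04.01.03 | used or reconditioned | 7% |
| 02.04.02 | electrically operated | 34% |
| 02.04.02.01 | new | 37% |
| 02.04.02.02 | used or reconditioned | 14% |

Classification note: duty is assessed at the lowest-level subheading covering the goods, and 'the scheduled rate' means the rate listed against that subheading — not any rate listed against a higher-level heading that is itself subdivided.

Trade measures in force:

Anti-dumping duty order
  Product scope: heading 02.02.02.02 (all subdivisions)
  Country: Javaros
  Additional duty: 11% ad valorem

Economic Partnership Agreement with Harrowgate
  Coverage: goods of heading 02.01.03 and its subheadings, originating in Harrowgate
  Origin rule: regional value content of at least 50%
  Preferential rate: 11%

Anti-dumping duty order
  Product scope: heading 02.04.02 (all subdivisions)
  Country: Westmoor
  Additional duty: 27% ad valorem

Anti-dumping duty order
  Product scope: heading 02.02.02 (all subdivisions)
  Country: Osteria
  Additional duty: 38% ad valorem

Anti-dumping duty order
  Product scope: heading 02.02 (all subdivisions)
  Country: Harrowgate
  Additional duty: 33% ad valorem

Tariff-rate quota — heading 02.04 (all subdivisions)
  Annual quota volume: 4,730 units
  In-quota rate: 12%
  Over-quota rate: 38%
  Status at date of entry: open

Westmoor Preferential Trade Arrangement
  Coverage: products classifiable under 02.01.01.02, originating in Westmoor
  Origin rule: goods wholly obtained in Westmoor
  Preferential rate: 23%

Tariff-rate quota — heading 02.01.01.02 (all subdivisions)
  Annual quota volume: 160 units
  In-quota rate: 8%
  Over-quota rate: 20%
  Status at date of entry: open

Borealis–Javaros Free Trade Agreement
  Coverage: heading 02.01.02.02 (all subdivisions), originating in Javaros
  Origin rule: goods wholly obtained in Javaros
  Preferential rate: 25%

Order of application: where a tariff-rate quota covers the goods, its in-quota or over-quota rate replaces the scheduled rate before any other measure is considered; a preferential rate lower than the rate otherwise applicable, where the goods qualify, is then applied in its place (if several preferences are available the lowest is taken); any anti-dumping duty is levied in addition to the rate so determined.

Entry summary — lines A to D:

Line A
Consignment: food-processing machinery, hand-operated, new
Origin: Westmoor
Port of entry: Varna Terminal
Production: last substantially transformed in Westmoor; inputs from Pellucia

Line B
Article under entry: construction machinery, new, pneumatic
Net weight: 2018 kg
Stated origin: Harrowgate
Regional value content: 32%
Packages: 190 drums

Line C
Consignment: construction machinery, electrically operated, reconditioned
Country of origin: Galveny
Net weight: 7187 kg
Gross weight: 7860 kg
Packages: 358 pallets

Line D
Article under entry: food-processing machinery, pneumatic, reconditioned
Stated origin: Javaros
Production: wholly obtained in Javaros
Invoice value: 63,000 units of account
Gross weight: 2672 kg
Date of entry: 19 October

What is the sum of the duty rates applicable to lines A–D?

Line A: food-processing → 02.02; hand-operated → 02.02.01; new → 02.02.01.03. Scheduled 20%. Westmoor agreement on 02.01.01.02: 02.02.01.03 not covered. → 20%.
Line B: construction → 02.01; pneumatic → 02.01.03; new → 02.01.03.02. Scheduled 37%. Harrowgate agreement on 02.01.03: RVC < 50%. → 37%.
Line C: construction → 02.01; electrically operated → 02.01.01; reconditioned → 02.01.01.01. Scheduled 4%. No special measure applies. → 4%.
Line D: food-processing → 02.02; pneumatic → 02.02.02; reconditioned → 02.02.02.01. Scheduled 6%. Javaros agreement on 02.01.02.02: 02.02.02.01 not covered. → 6%.
Sum: 20% + 37% + 4% + 6% = 67%.

67%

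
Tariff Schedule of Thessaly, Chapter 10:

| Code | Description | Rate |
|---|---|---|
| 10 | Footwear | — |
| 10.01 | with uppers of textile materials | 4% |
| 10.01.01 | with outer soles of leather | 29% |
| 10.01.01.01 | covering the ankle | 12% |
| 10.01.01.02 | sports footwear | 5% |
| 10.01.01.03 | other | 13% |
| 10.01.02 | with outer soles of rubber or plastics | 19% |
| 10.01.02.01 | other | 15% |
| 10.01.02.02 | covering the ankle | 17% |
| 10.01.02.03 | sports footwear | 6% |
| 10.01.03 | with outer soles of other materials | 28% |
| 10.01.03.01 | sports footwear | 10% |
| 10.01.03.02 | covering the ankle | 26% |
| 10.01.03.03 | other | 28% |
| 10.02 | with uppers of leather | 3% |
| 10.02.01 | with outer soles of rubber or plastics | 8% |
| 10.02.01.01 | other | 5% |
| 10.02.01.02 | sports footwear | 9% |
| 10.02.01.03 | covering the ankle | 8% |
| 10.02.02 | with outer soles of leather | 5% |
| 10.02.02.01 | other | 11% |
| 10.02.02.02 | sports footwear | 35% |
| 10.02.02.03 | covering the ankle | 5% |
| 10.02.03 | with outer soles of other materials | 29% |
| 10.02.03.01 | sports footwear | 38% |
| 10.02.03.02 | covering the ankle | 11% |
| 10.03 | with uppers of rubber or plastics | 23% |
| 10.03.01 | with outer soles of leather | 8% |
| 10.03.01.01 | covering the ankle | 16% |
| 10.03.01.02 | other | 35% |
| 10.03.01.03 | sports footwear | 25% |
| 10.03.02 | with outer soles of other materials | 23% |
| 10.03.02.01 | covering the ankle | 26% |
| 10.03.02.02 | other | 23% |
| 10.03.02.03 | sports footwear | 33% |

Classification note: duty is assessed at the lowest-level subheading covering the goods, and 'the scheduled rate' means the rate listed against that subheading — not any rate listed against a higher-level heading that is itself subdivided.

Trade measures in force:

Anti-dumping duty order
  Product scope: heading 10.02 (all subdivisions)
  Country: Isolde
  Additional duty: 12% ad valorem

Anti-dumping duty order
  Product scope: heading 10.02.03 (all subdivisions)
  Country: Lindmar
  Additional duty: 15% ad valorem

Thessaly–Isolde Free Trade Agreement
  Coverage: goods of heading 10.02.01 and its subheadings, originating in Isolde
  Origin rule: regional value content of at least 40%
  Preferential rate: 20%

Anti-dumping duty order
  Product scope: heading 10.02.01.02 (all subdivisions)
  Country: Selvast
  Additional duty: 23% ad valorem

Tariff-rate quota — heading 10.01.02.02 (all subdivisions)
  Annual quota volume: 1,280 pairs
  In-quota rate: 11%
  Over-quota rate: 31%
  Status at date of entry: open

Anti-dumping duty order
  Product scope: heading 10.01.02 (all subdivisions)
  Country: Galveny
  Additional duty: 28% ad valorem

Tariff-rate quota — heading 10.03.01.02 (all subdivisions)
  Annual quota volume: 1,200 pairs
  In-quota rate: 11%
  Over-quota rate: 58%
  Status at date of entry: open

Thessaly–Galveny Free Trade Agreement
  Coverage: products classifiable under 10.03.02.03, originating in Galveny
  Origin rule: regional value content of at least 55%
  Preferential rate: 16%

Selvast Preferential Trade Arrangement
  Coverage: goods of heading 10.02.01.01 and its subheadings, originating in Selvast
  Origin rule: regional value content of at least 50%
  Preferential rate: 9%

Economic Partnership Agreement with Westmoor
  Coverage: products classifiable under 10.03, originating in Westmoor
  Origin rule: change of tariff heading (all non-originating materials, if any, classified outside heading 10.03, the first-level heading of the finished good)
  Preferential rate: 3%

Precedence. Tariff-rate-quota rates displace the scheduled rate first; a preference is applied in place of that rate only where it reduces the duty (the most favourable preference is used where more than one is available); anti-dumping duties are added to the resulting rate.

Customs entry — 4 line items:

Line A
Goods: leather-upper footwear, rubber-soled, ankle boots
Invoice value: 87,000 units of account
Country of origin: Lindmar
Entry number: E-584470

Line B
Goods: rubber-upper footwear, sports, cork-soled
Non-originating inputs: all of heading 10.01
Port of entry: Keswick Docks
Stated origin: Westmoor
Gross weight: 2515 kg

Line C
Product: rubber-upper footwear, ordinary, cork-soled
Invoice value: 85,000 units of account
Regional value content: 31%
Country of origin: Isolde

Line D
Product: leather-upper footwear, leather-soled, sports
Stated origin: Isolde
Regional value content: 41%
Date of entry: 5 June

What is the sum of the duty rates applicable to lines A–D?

Line A: leather-upper → 10.02; rubber-soled → 10.02.01; ankle boots → 10.02.01.03. Scheduled 8%. No special measure applies. → 8%.
Line B: rubber-upper → 10.03; cork-soled → 10.03.02; sports → 10.03.02.03. Scheduled 33%. Westmoor agreement on 10.03: CTH met → 3% available; preferential 3%. → 3%.
Line C: rubber-upper → 10.03; cork-soled → 10.03.02; ordinary → 10.03.02.02. Scheduled 23%. Isolde agreement on 10.02.01: 10.03.02.02 not covered. → 23%.
Line D: leather-upper → 10.02; leather-soled → 10.02.02; sports → 10.02.02.02. Scheduled 35%. Isolde agreement on 10.02.01: 10.02.02.02 not covered; anti-dumping (Isolde, 10.02): +12%; total 35% + 12% = 47%. → 47%.
Sum: 8% + 3% + 23% + 47% = 81%.

81%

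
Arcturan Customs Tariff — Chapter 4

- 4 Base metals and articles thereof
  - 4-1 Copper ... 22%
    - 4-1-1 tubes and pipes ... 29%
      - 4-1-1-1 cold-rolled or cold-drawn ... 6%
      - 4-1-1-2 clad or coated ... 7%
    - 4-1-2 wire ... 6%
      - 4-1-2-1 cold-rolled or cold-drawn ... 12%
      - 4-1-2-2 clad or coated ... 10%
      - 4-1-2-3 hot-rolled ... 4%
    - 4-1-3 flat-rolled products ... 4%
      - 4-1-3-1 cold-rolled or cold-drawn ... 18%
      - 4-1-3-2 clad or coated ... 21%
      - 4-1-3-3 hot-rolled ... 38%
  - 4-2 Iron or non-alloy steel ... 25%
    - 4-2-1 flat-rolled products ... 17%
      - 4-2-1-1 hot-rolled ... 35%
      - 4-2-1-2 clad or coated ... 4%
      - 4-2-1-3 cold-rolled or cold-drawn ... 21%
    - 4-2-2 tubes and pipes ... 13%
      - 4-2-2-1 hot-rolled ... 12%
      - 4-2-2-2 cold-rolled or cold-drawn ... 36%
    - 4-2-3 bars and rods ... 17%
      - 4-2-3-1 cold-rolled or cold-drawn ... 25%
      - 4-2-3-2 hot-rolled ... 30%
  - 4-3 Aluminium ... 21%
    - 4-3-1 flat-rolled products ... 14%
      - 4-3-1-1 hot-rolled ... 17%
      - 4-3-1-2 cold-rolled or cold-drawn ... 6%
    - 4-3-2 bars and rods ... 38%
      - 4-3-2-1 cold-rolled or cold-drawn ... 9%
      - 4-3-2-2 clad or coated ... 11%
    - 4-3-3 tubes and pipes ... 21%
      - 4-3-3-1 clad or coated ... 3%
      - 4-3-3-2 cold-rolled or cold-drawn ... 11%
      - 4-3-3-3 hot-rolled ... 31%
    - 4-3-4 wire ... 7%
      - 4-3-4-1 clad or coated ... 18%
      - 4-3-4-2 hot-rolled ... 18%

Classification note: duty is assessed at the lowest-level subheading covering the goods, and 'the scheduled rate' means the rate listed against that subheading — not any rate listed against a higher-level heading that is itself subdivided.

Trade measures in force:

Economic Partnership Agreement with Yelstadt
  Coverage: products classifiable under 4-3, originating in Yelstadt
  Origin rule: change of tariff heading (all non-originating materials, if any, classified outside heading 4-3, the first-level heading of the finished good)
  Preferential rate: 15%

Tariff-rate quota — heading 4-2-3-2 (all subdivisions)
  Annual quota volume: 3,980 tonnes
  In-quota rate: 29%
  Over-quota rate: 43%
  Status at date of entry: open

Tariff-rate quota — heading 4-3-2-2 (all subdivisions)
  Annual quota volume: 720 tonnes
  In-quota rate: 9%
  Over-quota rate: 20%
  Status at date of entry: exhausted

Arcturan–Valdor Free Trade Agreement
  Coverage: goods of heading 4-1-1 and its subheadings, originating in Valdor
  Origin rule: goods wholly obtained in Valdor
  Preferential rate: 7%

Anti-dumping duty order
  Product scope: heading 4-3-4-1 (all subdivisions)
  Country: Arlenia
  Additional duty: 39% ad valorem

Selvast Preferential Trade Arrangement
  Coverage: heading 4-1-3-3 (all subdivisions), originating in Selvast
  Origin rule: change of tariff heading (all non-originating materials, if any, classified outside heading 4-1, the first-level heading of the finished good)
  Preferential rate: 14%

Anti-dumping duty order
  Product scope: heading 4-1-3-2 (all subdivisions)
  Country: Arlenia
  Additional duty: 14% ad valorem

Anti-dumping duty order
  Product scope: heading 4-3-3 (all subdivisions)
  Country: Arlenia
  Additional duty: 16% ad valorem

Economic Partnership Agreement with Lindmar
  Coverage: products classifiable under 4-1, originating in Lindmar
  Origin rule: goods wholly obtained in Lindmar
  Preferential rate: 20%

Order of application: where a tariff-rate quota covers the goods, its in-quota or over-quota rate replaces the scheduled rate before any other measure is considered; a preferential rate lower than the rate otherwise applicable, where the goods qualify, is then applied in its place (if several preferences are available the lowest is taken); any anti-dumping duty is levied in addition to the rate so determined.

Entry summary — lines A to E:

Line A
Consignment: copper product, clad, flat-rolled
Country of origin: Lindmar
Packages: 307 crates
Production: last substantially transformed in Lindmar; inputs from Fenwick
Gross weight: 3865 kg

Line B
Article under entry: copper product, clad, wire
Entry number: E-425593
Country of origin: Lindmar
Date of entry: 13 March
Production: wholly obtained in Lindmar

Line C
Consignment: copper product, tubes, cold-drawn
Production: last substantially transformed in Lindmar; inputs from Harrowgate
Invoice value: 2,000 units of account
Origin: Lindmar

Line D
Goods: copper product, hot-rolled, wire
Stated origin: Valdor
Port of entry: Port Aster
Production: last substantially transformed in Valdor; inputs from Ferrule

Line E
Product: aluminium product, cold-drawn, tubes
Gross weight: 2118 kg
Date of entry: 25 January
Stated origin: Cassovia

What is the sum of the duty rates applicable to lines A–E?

52%

Line A: copper → 4-1; flat-rolled → 4-1-3; clad → 4-1-3-2. Scheduled 21%. Lindmar agreement on 4-1: not wholly obtained. → 21%.
Line B: copper → 4-1; wire → 4-1-2; clad → 4-1-2-2. Scheduled 10%. Lindmar agreement on 4-1: wholly obtained → 20% available; preference 20% not lower than 10% → no reduction. → 10%.
Line C: copper → 4-1; tubes → 4-1-1; cold-drawn → 4-1-1-1. Scheduled 6%. Lindmar agreement on 4-1: not wholly obtained. → 6%.
Line D: copper → 4-1; wire → 4-1-2; hot-rolled → 4-1-2-3. Scheduled 4%. Valdor agreement on 4-1-1: 4-1-2-3 not covered. → 4%.
Line E: aluminium → 4-3; tubes → 4-3-3; cold-drawn → 4-3-3-2. Scheduled 11%. No special measure applies. → 11%.
Sum: 21% + 10% + 6% + 4% + 11% = 52%.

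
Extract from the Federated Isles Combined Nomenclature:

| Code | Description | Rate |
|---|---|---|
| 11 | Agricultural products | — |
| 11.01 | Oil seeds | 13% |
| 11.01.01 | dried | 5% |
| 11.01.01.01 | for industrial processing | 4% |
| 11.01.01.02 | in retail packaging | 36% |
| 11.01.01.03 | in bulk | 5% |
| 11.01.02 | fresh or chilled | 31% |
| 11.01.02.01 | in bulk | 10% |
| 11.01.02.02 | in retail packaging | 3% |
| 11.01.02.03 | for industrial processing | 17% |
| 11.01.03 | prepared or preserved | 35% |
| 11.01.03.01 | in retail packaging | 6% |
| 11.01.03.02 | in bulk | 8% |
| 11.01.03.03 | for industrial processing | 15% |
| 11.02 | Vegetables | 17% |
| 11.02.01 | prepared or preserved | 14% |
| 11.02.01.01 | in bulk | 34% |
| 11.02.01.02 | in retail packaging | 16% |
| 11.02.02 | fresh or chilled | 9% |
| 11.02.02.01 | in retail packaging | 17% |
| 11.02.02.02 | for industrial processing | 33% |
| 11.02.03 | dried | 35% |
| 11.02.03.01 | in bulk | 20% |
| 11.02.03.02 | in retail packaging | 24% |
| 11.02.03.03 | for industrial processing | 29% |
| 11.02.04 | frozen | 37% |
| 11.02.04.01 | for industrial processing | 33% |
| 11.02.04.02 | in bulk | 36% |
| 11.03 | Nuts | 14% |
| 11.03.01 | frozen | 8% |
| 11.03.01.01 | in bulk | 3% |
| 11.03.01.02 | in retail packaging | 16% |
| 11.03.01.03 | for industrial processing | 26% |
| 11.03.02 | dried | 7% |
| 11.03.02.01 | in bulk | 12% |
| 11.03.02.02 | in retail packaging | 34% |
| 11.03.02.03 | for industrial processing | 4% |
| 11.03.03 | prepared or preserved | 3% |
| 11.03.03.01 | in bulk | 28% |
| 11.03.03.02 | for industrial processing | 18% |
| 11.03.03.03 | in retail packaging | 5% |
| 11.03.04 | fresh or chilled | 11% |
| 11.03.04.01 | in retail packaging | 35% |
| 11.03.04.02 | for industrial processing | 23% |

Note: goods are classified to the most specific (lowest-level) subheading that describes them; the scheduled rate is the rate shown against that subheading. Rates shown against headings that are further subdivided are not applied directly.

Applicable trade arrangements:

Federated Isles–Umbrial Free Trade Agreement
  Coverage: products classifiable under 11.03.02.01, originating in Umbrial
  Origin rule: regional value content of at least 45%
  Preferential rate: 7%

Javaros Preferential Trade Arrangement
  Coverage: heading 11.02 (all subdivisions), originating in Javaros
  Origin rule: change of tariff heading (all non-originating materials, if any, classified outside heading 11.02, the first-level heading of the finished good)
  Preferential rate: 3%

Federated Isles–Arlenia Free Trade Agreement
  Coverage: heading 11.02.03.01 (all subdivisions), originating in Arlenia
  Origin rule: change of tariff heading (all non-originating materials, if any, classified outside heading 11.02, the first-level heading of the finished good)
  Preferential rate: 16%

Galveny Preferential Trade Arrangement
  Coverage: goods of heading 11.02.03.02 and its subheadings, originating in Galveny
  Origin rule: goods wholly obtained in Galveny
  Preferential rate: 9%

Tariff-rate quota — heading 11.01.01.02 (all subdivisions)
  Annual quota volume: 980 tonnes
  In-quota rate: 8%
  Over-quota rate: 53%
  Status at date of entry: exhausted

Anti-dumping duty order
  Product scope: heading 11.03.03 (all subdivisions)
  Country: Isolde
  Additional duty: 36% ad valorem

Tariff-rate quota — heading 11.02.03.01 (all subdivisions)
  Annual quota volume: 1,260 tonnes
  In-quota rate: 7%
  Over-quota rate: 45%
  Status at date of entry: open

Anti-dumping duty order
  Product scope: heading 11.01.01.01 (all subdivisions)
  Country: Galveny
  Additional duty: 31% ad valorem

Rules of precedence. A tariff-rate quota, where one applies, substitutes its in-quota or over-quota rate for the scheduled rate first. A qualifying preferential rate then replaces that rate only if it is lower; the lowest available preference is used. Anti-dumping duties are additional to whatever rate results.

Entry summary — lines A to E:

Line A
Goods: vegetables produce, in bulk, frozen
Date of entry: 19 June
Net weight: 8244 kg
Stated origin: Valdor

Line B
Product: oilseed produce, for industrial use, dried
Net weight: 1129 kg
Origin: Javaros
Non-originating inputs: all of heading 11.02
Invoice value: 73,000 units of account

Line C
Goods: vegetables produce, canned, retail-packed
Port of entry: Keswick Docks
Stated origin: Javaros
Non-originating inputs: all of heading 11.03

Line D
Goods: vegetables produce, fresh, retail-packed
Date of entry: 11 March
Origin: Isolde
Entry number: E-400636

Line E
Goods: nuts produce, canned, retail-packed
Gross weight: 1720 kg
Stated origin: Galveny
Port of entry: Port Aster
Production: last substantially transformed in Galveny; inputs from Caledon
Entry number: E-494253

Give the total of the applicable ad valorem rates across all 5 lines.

65%

Line A: vegetables → 11.02; frozen → 11.02.04; in bulk → 11.02.04.02. Scheduled 36%. No special measure applies. → 36%.
Line B: oilseed → 11.01; dried → 11.01.01; for industrial use → 11.01.01.01. Scheduled 4%. Javaros agreement on 11.02: 11.01.01.01 not covered. → 4%.
Line C: vegetables → 11.02; canned → 11.02.01; retail-packed → 11.02.01.02. Scheduled 16%. Javaros agreement on 11.02: CTH met → 3% available; preferential 3%. → 3%.
Line D: vegetables → 11.02; fresh → 11.02.02; retail-packed → 11.02.02.01. Scheduled 17%. No special measure applies. → 17%.
Line E: nuts → 11.03; canned → 11.03.03; retail-packed → 11.03.03.03. Scheduled 5%. Galveny agreement on 11.02.03.02: 11.03.03.03 not covered. → 5%.
Sum: 36% + 4% + 3% + 17% + 5% = 65%.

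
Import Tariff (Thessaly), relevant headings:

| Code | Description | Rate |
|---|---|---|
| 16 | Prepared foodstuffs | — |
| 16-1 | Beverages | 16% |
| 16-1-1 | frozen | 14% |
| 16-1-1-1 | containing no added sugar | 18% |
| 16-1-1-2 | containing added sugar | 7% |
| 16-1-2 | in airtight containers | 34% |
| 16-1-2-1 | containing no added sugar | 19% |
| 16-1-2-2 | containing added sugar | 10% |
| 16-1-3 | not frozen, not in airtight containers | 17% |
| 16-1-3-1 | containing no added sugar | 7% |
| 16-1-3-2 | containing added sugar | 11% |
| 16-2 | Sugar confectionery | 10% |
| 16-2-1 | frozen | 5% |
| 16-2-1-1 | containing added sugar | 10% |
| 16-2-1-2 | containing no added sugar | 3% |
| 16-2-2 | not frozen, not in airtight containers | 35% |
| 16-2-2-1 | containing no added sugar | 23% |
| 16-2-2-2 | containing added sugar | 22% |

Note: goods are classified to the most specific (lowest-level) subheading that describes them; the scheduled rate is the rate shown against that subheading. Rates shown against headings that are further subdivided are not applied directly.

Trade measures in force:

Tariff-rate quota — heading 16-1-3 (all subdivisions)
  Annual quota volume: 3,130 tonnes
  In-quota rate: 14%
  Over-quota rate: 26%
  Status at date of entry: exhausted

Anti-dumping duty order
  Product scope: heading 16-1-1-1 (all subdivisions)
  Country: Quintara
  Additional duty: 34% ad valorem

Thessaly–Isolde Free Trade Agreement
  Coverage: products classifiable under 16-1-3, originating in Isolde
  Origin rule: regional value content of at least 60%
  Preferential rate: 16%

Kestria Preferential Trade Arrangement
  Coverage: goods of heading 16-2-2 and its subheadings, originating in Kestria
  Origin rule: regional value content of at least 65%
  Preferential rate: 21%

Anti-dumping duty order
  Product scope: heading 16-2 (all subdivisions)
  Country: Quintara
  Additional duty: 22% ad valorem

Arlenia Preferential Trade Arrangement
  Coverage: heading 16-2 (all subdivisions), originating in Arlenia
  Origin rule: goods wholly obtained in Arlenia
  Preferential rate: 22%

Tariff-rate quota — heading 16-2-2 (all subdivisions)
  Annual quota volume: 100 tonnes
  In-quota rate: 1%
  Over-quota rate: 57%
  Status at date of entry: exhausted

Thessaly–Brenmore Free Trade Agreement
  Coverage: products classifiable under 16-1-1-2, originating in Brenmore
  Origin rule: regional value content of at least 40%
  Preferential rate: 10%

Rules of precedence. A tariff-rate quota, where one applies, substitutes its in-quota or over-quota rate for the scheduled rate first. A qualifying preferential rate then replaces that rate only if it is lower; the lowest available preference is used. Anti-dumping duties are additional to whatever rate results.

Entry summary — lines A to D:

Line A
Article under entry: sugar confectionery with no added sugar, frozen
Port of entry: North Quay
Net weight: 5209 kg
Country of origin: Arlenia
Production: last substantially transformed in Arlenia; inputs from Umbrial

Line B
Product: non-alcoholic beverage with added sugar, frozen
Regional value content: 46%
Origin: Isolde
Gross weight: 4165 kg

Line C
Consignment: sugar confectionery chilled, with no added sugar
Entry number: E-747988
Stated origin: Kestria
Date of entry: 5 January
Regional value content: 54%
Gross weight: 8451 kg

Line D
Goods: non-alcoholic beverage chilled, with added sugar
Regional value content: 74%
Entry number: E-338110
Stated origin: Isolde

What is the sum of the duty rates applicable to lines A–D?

83%

Line A: sugar confectionery → 16-2; frozen → 16-2-1; with no added sugar → 16-2-1-2. Scheduled 3%. Arlenia agreement on 16-2: not wholly obtained. → 3%.
Line B: non-alcoholic beverage → 16-1; frozen → 16-1-1; with added sugar → 16-1-1-2. Scheduled 7%. Isolde agreement on 16-1-3: 16-1-1-2 not covered. → 7%.
Line C: sugar confectionery → 16-2; chilled → 16-2-2; with no added sugar → 16-2-2-1. Scheduled 23%. quota on 16-2-2 exhausted → over-quota 57%; Kestria agreement on 16-2-2: RVC < 65%. → 57%.
Line D: non-alcoholic beverage → 16-1; chilled → 16-1-3; with added sugar → 16-1-3-2. Scheduled 11%. quota on 16-1-3 exhausted → over-quota 26%; Isolde agreement on 16-1-3: RVC ≥ 60% → 16% available; preferential 16%. → 16%.
Sum: 3% + 7% + 57% + 16% = 83%.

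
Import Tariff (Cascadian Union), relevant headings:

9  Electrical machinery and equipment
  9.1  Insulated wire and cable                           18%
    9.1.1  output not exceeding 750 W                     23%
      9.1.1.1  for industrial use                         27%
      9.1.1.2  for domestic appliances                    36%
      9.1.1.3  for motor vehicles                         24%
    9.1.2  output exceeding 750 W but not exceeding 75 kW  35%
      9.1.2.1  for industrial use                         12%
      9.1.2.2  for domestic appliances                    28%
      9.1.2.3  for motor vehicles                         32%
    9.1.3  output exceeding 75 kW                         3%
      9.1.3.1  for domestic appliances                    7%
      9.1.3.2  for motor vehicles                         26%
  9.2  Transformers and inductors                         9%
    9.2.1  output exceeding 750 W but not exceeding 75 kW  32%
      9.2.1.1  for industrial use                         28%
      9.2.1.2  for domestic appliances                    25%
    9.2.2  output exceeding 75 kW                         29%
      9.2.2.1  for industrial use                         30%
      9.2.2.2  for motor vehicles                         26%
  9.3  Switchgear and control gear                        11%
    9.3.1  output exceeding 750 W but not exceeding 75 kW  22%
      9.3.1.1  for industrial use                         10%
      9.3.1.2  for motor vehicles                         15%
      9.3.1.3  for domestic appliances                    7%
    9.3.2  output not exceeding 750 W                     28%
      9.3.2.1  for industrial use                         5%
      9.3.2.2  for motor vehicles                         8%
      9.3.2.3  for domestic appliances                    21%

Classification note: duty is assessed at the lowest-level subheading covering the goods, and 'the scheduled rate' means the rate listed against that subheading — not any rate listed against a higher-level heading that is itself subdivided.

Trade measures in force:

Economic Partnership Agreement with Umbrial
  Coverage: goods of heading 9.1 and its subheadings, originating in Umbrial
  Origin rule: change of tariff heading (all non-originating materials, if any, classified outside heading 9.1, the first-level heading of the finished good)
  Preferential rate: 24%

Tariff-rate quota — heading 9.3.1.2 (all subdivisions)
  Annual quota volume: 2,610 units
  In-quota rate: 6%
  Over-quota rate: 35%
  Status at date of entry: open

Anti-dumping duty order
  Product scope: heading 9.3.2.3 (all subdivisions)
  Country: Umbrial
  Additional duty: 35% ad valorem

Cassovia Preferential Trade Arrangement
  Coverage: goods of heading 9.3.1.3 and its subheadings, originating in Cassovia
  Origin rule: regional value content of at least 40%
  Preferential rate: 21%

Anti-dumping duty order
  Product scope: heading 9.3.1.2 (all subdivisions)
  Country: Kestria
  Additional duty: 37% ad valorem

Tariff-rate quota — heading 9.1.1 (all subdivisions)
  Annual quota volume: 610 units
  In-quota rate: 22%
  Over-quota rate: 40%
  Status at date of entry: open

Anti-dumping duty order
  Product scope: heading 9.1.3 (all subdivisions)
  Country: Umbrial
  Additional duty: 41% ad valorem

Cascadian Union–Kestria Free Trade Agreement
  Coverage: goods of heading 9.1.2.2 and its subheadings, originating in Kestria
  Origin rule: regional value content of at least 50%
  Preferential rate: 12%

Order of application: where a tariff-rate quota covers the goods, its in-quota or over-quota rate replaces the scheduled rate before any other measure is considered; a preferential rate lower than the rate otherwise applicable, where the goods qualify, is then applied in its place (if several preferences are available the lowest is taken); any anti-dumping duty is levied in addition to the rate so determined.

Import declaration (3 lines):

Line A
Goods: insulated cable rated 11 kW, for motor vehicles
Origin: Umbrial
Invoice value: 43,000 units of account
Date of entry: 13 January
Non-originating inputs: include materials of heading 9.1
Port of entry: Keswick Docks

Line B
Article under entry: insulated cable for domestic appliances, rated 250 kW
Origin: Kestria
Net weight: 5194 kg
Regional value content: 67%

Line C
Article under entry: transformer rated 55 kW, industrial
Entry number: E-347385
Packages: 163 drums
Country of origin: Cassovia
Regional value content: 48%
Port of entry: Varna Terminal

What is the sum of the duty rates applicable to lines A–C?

67%

Line A: insulated cable → 9.1; rated 11 kW → 9.1.2; for motor vehicles → 9.1.2.3. Scheduled 32%. Umbrial agreement on 9.1: CTH not met. → 32%.
Line B: insulated cable → 9.1; rated 250 kW → 9.1.3; for domestic appliances → 9.1.3.1. Scheduled 7%. Kestria agreement on 9.1.2.2: 9.1.3.1 not covered. → 7%.
Line C: transformer → 9.2; rated 55 kW → 9.2.1; industrial → 9.2.1.1. Scheduled 28%. Cassovia agreement on 9.3.1.3: 9.2.1.1 not covered. → 28%.
Sum: 32% + 7% + 28% = 67%.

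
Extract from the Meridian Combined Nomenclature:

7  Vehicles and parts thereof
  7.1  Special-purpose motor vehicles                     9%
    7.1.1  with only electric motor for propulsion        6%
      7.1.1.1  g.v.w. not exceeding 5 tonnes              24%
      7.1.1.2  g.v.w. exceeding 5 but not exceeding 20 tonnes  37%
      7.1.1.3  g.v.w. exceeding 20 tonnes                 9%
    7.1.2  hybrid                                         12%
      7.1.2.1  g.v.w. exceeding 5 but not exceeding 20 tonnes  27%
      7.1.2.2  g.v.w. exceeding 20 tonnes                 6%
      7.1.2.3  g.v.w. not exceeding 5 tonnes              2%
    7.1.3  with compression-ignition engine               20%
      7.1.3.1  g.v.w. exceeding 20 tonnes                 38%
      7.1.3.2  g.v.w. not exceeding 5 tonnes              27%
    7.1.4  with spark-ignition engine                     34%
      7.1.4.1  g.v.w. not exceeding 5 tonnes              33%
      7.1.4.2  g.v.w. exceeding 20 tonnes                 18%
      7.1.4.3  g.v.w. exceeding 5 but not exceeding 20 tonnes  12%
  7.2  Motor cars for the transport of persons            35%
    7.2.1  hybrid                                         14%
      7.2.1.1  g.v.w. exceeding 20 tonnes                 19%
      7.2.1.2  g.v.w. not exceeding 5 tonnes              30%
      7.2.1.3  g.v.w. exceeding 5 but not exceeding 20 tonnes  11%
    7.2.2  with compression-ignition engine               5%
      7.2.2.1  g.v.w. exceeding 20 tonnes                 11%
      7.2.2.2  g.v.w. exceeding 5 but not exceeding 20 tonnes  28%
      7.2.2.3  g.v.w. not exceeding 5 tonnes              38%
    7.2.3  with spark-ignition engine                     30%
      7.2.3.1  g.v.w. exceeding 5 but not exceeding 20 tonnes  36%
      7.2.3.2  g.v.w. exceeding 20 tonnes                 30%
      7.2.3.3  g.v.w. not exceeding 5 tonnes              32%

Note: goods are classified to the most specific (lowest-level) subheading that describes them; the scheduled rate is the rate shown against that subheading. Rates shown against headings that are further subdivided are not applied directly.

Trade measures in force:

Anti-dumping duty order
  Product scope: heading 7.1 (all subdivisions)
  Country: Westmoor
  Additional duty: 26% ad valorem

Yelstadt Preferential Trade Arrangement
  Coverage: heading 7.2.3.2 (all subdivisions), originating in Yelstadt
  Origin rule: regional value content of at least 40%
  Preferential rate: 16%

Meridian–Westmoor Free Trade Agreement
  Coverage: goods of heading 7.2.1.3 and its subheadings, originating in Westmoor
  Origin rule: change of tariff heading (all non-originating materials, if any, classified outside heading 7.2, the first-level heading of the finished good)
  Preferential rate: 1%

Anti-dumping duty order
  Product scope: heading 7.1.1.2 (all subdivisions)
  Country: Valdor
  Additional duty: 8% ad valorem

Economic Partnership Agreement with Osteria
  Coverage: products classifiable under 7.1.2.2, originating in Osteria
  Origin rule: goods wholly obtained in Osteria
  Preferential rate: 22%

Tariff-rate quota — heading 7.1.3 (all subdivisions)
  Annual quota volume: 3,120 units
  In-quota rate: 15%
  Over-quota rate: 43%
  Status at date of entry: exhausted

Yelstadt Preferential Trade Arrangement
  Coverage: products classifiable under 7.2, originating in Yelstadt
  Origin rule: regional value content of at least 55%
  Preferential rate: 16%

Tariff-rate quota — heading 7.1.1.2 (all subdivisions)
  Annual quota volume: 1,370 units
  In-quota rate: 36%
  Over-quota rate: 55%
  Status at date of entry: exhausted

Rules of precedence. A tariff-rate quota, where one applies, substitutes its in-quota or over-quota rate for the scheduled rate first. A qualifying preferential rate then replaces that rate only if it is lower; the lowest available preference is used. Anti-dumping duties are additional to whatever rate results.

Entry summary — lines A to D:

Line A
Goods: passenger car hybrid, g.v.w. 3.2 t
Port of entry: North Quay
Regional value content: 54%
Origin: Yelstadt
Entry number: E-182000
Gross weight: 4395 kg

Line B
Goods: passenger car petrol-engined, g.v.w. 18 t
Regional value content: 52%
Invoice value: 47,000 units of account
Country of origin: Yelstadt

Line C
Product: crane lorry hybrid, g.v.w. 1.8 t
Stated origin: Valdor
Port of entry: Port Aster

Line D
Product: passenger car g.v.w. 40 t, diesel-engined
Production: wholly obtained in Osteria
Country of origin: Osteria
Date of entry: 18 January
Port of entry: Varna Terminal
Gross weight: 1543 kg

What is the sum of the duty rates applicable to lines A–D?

Line A: passenger car → 7.2; hybrid → 7.2.1; g.v.w. 3.2 t → 7.2.1.2. Scheduled 30%. Yelstadt agreement on 7.2.3.2: 7.2.1.2 not covered; Yelstadt agreement on 7.2: RVC < 55%. → 30%.
Line B: passenger car → 7.2; petrol-engined → 7.2.3; g.v.w. 18 t → 7.2.3.1. Scheduled 36%. Yelstadt agreement on 7.2.3.2: 7.2.3.1 not covered; Yelstadt agreement on 7.2: RVC < 55%. → 36%.
Line C: crane lorry → 7.1; hybrid → 7.1.2; g.v.w. 1.8 t → 7.1.2.3. Scheduled 2%. No special measure applies. → 2%.
Line D: passenger car → 7.2; diesel-engined → 7.2.2; g.v.w. 40 t → 7.2.2.1. Scheduled 11%. Osteria agreement on 7.1.2.2: 7.2.2.1 not covered. → 11%.
Sum: 30% + 36% + 2% + 11% = 79%.

79%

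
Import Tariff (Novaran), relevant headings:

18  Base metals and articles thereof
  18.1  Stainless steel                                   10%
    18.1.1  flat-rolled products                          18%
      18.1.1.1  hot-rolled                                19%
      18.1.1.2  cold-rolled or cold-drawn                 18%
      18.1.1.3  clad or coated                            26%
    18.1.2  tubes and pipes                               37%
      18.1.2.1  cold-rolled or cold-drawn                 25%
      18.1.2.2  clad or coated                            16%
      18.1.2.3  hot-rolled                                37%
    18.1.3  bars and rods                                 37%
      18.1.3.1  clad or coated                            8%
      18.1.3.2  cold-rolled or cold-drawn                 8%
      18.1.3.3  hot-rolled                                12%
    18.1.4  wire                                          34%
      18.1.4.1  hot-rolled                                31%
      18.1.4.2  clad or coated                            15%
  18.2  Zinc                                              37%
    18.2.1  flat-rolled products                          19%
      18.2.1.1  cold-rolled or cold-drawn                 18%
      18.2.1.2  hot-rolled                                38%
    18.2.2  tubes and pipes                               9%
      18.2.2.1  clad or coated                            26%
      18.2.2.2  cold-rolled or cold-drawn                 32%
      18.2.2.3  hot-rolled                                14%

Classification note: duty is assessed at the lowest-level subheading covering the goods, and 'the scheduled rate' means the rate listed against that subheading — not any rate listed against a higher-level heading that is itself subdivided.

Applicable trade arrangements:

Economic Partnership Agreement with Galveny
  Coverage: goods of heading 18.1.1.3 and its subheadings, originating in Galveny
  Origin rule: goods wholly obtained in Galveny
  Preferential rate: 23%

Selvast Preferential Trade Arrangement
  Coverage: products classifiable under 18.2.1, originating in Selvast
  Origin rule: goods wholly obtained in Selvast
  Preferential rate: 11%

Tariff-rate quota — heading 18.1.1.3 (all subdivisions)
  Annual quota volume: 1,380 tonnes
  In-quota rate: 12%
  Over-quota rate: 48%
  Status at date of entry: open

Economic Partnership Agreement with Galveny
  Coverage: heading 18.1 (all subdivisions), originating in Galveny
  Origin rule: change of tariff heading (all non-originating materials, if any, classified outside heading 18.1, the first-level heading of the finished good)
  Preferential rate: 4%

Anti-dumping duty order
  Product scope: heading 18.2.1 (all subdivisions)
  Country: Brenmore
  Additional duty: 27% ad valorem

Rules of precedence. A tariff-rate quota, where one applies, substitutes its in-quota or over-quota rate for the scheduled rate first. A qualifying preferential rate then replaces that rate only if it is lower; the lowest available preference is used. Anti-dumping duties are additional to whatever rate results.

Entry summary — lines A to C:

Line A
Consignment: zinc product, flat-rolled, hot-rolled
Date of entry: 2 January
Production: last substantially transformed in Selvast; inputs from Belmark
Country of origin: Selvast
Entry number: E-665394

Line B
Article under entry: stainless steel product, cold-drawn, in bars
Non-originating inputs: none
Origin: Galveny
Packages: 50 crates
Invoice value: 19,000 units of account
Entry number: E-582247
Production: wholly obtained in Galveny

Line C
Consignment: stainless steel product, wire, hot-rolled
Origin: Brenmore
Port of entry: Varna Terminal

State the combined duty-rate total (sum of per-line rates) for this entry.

Line A: zinc → 18.2; flat-rolled → 18.2.1; hot-rolled → 18.2.1.2. Scheduled 38%. Selvast agreement on 18.2.1: not wholly obtained. → 38%.
Line B: stainless steel → 18.1; in bars → 18.1.3; cold-drawn → 18.1.3.2. Scheduled 8%. Galveny agreement on 18.1.1.3: 18.1.3.2 not covered; Galveny agreement on 18.1: CTH met → 4% available; preferential 4%. → 4%.
Line C: stainless steel → 18.1; wire → 18.1.4; hot-rolled → 18.1.4.1. Scheduled 31%. No special measure applies. → 31%.
Sum: 38% + 4% + 31% = 73%.

73%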